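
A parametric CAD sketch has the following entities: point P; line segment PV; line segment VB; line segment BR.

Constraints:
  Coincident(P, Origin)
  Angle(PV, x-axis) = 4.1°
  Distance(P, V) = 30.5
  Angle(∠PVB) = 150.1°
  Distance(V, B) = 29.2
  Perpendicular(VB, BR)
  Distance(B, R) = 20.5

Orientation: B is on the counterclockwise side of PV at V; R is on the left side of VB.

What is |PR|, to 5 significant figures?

55.892

P is at the origin; PV runs at 4.1° with length 30.5, so V = 30.5·(cos 4.1°, sin 4.1°) = (30.422, 2.1807). ∠PVB = 150.1°, so VB runs at 4.1° + (180° − 150.1°) = 34.000° from the x-axis; with |VB| = 29.2, B = V + 29.2·(cos 34.000°, sin 34.000°) = (54.630, 18.509). VB is perpendicular to BR; with |BR| = 20.5 on the left of VB, R = B + 20.5·(-0.55919, 0.82904) = (43.166, 35.504). Then |PR| = |R − P| = 55.892.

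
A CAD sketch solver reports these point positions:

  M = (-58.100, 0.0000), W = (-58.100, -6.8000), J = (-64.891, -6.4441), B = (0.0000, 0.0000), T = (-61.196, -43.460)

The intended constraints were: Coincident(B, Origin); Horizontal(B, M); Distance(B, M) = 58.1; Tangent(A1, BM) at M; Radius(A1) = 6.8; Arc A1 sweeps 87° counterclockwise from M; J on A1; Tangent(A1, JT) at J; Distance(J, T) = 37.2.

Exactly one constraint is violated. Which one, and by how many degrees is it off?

Tangent(A1, JT) at J — off by 8.70°.

B = (0.00, 0.00) ✓; B.y = 0.00, M.y = 0.00 ✓; |BM| = 58.10 ✓; ∠(WM, MB) = 90.00° ✓; |WM| = 6.800 ✓; bearing(W→J) − bearing(W→M) = 87.00° ✓; |WJ| = 6.800 ✓; ∠(WJ, JT) = 81.30° ✗; |JT| = 37.20 ✓.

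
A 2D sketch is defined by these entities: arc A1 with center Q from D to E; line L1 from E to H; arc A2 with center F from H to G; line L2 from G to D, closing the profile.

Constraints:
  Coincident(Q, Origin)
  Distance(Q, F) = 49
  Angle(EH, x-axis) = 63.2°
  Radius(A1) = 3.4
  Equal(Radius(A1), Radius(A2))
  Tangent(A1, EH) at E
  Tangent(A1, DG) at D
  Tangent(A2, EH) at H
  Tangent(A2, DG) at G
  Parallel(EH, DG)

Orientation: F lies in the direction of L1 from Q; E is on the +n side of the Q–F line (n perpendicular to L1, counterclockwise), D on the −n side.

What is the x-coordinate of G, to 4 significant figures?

25.13

The slot axis is L1's direction at 63.2°, so u = (cos 63.2°, sin 63.2°) = (0.4509, 0.8926) and n = (−sin 63.2°, cos 63.2°) = (-0.8926, 0.4509). Q is at the origin and F lies 49.0 along u from Q, so F = 49.0·u = (22.09, 43.74). Tangency of A1 to both parallel lines with radius 3.4 puts E and D at Q ± 3.4·n: E = (-3.035, 1.533), D = (3.035, -1.533). Equal radii place H and G the same way about F: H = F + 3.4·n = (19.06, 45.27), G = F − 3.4·n = (25.13, 42.20). So G.x = 25.13.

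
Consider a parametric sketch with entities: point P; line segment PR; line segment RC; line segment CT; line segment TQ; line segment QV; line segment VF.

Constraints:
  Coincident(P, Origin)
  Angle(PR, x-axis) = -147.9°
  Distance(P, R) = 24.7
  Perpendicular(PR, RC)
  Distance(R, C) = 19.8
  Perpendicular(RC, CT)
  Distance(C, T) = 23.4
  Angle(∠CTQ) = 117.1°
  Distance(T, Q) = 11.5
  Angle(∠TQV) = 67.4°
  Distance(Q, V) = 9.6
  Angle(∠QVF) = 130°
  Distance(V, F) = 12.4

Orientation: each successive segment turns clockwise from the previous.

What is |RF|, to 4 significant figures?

20.48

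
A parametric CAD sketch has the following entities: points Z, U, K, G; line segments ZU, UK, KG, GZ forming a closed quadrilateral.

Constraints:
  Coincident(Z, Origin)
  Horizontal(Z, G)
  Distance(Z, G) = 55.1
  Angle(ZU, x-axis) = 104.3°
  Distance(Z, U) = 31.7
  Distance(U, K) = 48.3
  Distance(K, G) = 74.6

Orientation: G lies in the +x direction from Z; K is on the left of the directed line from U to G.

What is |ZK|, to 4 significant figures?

71.49

Checks: |UK| = 48.30 ✓; |KG| = 74.60 ✓.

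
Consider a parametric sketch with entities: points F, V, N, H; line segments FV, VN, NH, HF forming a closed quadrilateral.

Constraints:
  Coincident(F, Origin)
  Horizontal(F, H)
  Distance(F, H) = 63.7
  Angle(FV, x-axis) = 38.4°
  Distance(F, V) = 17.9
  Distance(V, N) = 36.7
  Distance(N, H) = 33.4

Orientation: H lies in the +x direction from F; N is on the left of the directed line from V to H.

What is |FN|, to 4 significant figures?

54.41

F is at the origin; FH is horizontal with |FH| = 63.7 and H in +x, so H = (63.7, 0). FV runs at 38.4° with |FV| = 17.9, so V = (14.03, 11.12). N is determined by |VN| = 36.7 and |NH| = 33.4 together: it lies at the intersection of circle(V, 36.7) and circle(H, 33.4). With |VH| = 50.90, the foot of the radical line on VH is 27.72 from V and the perpendicular offset is √(36.7² − 27.72²) = 24.05. Taking the left-of-VH solution: N = (46.33, 28.53).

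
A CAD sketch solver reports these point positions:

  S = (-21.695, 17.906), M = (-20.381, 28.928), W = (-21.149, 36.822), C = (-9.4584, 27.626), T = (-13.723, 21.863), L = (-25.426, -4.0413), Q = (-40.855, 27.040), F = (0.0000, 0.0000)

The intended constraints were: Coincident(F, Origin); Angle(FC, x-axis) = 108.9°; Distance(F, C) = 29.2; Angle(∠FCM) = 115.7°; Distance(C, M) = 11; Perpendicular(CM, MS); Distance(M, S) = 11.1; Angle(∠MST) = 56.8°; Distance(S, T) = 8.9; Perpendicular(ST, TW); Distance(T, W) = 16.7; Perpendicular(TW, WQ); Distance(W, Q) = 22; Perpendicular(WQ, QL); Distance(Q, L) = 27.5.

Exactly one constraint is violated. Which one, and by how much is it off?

Distance(Q, L) = 27.5 — off by 7.20.

F = (0.00, 0.00) ✓; FC at 108.9° ✓; |FC| = 29.20 ✓; ∠FCM = 115.7° ✓; |CM| = 11.00 ✓; ∠(CM, MS) = 90.00° ✓; |MS| = 11.10 ✓; ∠MST = 56.80° ✓; |ST| = 8.900 ✓; ∠(ST, TW) = 90.00° ✓; |TW| = 16.70 ✓; ∠(TW, WQ) = 90.00° ✓; |WQ| = 22.00 ✓; ∠(WQ, QL) = 90.00° ✓; |QL| = 34.70 ✗.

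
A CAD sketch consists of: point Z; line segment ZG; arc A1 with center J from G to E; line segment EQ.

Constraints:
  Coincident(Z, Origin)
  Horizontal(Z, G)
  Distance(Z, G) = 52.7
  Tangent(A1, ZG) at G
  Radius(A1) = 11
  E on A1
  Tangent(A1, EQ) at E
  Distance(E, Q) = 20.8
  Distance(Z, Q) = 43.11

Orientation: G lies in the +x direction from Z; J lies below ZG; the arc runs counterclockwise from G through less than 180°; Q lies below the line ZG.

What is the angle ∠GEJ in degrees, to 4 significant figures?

56.45°

Checks: |JE| = 11.00 ✓; ∠(JE, EQ) = 90.00° ✓; |EQ| = 20.80 ✓; |ZQ| = 43.11 ✓.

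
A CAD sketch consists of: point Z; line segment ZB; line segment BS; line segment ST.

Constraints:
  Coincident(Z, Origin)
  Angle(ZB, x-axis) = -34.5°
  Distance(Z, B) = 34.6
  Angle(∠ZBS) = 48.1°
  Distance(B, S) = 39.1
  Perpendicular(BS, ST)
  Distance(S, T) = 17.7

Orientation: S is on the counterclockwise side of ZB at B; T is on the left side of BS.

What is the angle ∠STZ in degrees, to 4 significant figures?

116.7°

Z is at the origin; ZB runs at -34.5° with length 34.6, so B = 34.6·(cos -34.5°, sin -34.5°) = (28.51, -19.60). ∠ZBS = 48.1°, so BS runs at -34.5° + (180° − 48.1°) = 97.40° from the x-axis; with |BS| = 39.1, S = B + 39.1·(cos 97.40°, sin 97.40°) = (23.48, 19.18). BS is perpendicular to ST; with |ST| = 17.7 on the left of BS, T = S + 17.7·(-0.9917, -0.1288) = (5.926, 16.90). Then cos ∠STZ = TS·TZ / (|TS||TZ|), giving 116.7°.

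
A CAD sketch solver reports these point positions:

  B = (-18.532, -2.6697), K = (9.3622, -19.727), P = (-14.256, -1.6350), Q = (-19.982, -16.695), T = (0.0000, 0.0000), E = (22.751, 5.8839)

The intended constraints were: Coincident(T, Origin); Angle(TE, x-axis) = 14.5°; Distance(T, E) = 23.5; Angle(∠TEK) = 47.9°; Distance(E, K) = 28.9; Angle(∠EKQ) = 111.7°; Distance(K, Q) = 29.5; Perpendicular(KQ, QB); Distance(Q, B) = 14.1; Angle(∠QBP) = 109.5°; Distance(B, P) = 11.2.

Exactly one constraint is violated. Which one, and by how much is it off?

Distance(B, P) = 11.2 — off by 6.80.

T = (0.00, 0.00) ✓; TE at 14.50° ✓; |TE| = 23.50 ✓; ∠TEK = 47.90° ✓; |EK| = 28.90 ✓; ∠EKQ = 111.7° ✓; |KQ| = 29.50 ✓; ∠(KQ, QB) = 90.00° ✓; |QB| = 14.10 ✓; ∠QBP = 109.5° ✓; |BP| = 4.399 ✗.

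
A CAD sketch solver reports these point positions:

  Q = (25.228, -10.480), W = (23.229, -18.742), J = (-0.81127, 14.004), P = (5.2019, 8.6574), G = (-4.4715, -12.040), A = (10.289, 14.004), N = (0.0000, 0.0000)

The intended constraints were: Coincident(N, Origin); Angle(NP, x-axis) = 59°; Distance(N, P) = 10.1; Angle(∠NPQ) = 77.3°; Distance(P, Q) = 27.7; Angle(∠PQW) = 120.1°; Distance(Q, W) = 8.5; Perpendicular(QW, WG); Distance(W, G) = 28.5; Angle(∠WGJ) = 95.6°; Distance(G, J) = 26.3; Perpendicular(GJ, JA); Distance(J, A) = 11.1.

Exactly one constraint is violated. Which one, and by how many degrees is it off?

Perpendicular(GJ, JA) — off by 8.00°.

N = (0.00, 0.00) ✓; NP at 59.00° ✓; |NP| = 10.10 ✓; ∠NPQ = 77.30° ✓; |PQ| = 27.70 ✓; ∠PQW = 120.1° ✓; |QW| = 8.500 ✓; ∠(QW, WG) = 90.00° ✓; |WG| = 28.50 ✓; ∠WGJ = 95.60° ✓; |GJ| = 26.30 ✓; ∠(GJ, JA) = 82.00° ✗; |JA| = 11.10 ✓.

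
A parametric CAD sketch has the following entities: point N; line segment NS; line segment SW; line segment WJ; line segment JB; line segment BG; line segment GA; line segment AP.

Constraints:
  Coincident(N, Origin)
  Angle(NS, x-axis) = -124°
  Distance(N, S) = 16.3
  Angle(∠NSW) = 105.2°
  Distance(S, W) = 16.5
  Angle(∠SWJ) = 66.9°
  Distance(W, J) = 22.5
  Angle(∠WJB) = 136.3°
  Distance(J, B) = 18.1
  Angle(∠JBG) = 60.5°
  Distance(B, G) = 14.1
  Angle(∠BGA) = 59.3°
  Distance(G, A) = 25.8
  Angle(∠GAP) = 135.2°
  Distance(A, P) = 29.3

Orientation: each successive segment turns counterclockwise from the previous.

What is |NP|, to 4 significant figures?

47.79

N is at the origin; NS runs at -124.0° with length 16.3, so S = (-9.115, -13.51). ∠NSW = 105.2° gives SW at -49.20° from the x-axis; with |SW| = 16.5, W = (1.667, -26.00). ∠SWJ = 66.9° gives WJ at 63.90° from the x-axis; with |WJ| = 22.5, J = (11.57, -5.798). ∠WJB = 136.3° gives JB at 107.6° from the x-axis; with |JB| = 18.1, B = (6.092, 11.45). ∠JBG = 60.5° gives BG at -132.9° from the x-axis; with |BG| = 14.1, G = (-3.506, 1.126). ∠BGA = 59.3° gives GA at -12.20° from the x-axis; with |GA| = 25.8, A = (21.71, -4.326). ∠GAP = 135.2° gives AP at 32.60° from the x-axis; with |AP| = 29.3, P = (46.40, 11.46). Then |NP| = |P − N| = 47.79.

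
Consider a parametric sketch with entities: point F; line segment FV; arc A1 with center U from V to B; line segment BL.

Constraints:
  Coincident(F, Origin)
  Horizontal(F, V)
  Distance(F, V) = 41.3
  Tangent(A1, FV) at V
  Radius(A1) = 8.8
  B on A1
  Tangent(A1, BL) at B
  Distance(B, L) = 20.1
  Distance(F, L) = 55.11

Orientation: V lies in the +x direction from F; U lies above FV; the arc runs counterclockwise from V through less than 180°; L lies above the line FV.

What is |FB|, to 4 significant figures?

51.03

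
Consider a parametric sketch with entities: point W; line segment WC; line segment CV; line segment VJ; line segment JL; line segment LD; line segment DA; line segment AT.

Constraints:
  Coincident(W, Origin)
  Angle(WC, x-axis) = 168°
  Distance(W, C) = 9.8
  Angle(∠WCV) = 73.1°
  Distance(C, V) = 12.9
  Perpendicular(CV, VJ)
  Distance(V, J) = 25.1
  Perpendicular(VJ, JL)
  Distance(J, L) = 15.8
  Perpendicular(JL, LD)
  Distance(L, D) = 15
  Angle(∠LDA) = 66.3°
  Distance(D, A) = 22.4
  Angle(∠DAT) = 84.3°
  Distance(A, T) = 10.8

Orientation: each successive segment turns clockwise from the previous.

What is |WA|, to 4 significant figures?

17.68

W is at the origin; WC runs at 168.0° with length 9.8, so C = (-9.586, 2.038). ∠WCV = 73.1° gives CV at 61.10° from the x-axis; with |CV| = 12.9, V = (-3.352, 13.33). The perpendicularity gives VJ at right angles to CV, so VJ runs at -28.90°; with |VJ| = 25.1, J = (18.62, 1.201). VJ is perpendicular to JL, so JL runs at -118.9°; with |JL| = 15.8, L = (10.99, -12.63). The perpendicularity gives LD at right angles to JL, so LD runs at 151.1°; with |LD| = 15.0, D = (-2.145, -5.382). ∠LDA = 66.3° gives DA at 37.40° from the x-axis; with |DA| = 22.4, A = (15.65, 8.223). Then |WA| = |A − W| = 17.68.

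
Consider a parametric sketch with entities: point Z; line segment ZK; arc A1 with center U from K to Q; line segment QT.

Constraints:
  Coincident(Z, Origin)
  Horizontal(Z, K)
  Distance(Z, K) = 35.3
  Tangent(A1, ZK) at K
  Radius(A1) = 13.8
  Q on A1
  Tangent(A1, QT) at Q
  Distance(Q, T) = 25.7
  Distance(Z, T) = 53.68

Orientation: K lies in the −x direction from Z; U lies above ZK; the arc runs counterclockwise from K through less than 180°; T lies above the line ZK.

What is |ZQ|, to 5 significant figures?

29.533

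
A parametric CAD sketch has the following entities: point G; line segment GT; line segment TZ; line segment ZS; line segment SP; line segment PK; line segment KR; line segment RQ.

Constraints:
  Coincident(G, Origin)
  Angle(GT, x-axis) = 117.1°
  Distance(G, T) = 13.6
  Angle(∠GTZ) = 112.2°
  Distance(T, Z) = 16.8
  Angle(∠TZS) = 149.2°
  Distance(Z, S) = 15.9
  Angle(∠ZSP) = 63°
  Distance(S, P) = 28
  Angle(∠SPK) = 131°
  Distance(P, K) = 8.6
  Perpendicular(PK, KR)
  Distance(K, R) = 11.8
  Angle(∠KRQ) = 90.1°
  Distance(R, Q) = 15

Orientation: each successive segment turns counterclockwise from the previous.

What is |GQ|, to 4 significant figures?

21.47

PK ⟂ KR, so KR runs at 111.7°; with |KR| = 11.8, R = (-7.337, 2.695). ∠KRQ = 90.1° gives RQ at -158.4° from the x-axis; with |RQ| = 15.0, Q = (-21.28, -2.827). Then |GQ| = |Q − G| = 21.47.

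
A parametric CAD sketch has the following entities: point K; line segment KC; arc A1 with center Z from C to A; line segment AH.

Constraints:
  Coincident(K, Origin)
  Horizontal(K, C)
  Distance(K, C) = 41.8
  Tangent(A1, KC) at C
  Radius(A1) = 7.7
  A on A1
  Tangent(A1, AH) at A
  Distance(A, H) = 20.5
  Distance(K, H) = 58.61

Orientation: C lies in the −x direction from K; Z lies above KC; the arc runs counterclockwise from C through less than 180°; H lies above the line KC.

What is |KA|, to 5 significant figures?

39.062

Checks: K.y = 0.00, C.y = 0.00 ✓; ∠(ZC, CK) = 90.00° ✓; |ZC| = 7.700 ✓; |ZA| = 7.700 ✓; ∠(ZA, AH) = 90.00° ✓; |AH| = 20.50 ✓; |KH| = 58.61 ✓.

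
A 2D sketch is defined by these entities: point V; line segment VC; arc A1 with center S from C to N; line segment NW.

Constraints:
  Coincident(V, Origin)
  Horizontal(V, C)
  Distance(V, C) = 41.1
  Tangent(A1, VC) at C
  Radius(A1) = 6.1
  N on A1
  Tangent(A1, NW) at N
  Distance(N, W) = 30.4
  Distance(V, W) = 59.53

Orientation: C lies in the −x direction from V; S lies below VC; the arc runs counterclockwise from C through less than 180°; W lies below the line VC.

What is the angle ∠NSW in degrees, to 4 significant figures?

78.65°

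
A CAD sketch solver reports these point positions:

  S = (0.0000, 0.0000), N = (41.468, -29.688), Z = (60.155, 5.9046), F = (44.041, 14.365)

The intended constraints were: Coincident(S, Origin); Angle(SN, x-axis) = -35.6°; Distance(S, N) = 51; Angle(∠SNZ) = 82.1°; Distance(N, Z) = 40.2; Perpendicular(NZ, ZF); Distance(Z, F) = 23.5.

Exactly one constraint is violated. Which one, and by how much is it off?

Distance(Z, F) = 23.5 — off by 5.30.

S = (0.00, 0.00) ✓; SN at -35.60° ✓; |SN| = 51.00 ✓; ∠SNZ = 82.10° ✓; |NZ| = 40.20 ✓; ∠(NZ, ZF) = 90.00° ✓; |ZF| = 18.20 ✗.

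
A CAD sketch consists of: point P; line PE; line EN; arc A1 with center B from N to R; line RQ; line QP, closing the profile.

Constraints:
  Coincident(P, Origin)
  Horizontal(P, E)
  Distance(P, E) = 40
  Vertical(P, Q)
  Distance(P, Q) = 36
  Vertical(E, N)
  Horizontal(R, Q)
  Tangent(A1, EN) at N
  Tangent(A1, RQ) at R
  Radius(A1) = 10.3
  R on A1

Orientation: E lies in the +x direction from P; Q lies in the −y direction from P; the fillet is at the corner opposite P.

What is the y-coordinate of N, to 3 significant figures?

-25.7

P is at the origin; P and E share the same y with |PE| = 40.0 and E on the +x side, so E = (40.0, 0.00). PQ is vertical with |PQ| = 36.0 and Q on the −y side, so Q = (0.00, -36.0). The virtual corner opposite P is at (40.0, -36.0). A1 meets EN tangentially, so BN is at right angles to EN and A1 meets RQ tangentially, so BR is at right angles to RQ, with radius 10.3, so the center B sits 10.3 in from both sides at B = (29.7, -25.7). That places the tangent points at N = (40.0, -25.7) on EN and R = (29.7, -36.0) on RQ. So N.y = -25.7.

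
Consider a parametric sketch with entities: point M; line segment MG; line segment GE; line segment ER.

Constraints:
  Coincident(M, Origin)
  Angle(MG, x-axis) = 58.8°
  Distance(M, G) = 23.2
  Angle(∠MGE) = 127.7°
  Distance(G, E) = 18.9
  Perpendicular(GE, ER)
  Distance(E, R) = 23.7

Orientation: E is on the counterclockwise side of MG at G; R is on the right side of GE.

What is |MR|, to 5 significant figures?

53.512

M is at the origin; MG runs at 58.8° with length 23.2, so G = 23.2·(cos 58.8°, sin 58.8°) = (12.018, 19.844). ∠MGE = 127.7°, so GE runs at 58.8° + (180° − 127.7°) = 111.10° from the x-axis; with |GE| = 18.9, E = G + 18.9·(cos 111.10°, sin 111.10°) = (5.2143, 37.477). The perpendicularity gives ER at right angles to GE; with |ER| = 23.7 on the right of GE, R = E + 23.7·(0.93295, 0.36000) = (27.325, 46.009). Then |MR| = |R − M| = 53.512.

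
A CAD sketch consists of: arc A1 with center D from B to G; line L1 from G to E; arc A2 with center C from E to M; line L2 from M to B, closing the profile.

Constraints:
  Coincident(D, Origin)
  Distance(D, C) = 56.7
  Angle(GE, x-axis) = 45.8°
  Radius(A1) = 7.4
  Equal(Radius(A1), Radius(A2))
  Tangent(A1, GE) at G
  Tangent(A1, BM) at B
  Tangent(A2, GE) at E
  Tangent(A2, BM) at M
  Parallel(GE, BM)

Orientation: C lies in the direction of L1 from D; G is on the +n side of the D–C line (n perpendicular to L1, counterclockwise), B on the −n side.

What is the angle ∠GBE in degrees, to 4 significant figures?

75.37°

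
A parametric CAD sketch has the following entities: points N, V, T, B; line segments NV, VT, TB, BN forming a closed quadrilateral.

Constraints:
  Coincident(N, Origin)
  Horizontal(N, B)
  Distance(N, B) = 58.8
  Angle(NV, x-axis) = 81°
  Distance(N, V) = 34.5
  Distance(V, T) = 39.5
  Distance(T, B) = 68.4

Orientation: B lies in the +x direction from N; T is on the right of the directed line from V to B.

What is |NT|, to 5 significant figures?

9.8728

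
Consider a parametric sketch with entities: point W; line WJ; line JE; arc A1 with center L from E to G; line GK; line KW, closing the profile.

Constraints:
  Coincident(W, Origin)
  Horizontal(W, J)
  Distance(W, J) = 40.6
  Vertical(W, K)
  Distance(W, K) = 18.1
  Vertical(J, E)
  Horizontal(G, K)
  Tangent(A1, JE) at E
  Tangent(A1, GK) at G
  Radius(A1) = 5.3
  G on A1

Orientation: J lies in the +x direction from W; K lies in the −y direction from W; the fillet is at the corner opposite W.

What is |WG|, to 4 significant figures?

39.67

W is at the origin; WJ is horizontal with |WJ| = 40.6 and J on the +x side, so J = (40.60, 0.000). W and K share the same x with |WK| = 18.1 and K on the −y side, so K = (0.000, -18.10). The virtual corner opposite W is at (40.60, -18.10). The tangent condition forces LE to be normal to JE and since A1 is tangent to GK there, LG ⟂ GK, with radius 5.3, so the center L sits 5.3 in from both sides at L = (35.30, -12.80). That places the tangent points at E = (40.60, -12.80) on JE and G = (35.30, -18.10) on GK. Then |WG| = |G − W| = 39.67.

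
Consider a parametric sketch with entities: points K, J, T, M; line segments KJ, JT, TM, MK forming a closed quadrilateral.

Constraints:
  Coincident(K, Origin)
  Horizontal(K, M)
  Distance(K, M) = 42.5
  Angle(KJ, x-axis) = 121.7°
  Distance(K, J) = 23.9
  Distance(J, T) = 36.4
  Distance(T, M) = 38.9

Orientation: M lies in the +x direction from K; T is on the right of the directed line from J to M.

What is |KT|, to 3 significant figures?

12.6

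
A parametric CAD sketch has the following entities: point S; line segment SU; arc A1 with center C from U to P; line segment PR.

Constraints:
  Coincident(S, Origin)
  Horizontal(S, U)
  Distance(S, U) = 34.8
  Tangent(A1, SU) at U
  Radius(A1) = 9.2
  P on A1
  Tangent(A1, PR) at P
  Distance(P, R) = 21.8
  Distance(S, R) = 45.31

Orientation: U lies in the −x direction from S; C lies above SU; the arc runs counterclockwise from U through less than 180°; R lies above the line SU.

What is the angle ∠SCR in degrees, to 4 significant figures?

96.66°

Checks: |CU| = 9.200 ✓; |CP| = 9.200 ✓; ∠(CP, PR) = 90.00° ✓; |PR| = 21.80 ✓; |SR| = 45.31 ✓.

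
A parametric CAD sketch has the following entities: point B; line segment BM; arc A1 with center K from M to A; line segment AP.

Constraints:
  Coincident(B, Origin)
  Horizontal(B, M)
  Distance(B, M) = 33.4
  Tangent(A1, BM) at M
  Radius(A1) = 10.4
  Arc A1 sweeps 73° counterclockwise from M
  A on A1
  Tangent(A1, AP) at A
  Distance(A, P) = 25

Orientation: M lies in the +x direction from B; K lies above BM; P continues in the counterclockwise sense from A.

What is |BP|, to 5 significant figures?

59.528

B is at the origin; B and M share the same y with |BM| = 33.4 and M on the +x side, so M = (33.400, 0.0000). A1 meets BM tangentially, so KM is at right angles to BM, so K = M + (0, 10.4) = (33.400, 10.400). On A1, M sits at bearing -90° from K; a 73° counterclockwise sweep puts A at bearing -17°, so A = K + 10.4·(cos -17°, sin -17°) = (43.346, 7.3593). The tangent condition forces KA to be normal to AP, so AP runs along (−sin -17°, cos -17°); with |AP| = 25.0, P = (50.655, 31.267). Then |BP| = |P − B| = 59.528.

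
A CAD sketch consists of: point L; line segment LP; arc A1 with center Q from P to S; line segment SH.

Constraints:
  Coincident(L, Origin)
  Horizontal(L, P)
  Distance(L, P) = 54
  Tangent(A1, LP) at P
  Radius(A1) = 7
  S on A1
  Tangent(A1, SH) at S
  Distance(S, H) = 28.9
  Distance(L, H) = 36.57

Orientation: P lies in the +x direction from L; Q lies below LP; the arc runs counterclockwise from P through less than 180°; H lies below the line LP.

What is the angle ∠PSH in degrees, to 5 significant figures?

157.32°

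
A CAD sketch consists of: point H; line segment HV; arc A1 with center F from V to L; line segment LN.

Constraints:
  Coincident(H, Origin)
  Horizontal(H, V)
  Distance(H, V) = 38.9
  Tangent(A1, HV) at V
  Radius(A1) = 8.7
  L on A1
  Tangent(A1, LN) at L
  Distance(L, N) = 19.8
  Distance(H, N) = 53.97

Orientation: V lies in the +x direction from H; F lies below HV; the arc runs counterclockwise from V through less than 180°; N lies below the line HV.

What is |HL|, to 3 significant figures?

35.4

Checks: |FL| = 8.700 ✓; ∠(FL, LN) = 90.00° ✓; |LN| = 19.80 ✓; |HN| = 53.97 ✓.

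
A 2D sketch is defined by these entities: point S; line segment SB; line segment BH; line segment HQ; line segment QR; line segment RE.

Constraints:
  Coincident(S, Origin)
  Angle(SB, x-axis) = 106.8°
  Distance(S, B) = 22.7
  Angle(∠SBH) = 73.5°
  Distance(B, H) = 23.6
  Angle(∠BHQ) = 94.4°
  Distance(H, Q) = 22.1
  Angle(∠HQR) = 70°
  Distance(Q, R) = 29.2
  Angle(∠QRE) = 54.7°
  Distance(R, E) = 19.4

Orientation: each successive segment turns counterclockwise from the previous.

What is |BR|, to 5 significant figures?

14.462

S is at the origin; SB runs at 106.8° with length 22.7, so B = (-6.5610, 21.731). ∠SBH = 73.5° gives BH at -146.70° from the x-axis; with |BH| = 23.6, H = (-26.286, 8.7742). ∠BHQ = 94.4° gives HQ at -61.100° from the x-axis; with |HQ| = 22.1, Q = (-15.606, -10.574). ∠HQR = 70.0° gives QR at 48.900° from the x-axis; with |QR| = 29.2, R = (3.5898, 11.430). Then |BR| = |R − B| = 14.462.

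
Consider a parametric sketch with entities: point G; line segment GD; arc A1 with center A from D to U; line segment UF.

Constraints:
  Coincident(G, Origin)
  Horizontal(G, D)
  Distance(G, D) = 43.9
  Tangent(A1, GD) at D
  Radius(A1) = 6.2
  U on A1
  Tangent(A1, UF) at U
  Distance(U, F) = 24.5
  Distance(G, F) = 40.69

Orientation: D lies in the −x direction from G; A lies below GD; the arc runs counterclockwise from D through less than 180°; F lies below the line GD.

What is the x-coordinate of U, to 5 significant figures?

-48.106

G is at the origin; GD is horizontal with |GD| = 43.9 and D on the −x side, so D = (-43.900, 0.0000). Since A1 is tangent to GD there, AD ⟂ GD, so A = D + (0, -6.2) = (-43.900, -6.2000). Since AU ⟂ UF (tangency), |AF| = √(6.2² + 24.5²) = 25.272 regardless of where U sits on A1. So F lies on both circle(G, 40.69) and circle(A, 25.272); the below-GD intersection is F = (-30.105, -27.375). U is the foot of the tangent from F: U = (-48.106, -10.755).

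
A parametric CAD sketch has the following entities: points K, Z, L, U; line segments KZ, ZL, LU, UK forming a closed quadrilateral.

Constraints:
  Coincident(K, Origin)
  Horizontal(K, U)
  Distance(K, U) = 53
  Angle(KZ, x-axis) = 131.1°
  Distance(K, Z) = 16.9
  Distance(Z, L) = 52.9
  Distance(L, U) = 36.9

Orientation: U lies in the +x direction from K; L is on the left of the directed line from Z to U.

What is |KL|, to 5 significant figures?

50.320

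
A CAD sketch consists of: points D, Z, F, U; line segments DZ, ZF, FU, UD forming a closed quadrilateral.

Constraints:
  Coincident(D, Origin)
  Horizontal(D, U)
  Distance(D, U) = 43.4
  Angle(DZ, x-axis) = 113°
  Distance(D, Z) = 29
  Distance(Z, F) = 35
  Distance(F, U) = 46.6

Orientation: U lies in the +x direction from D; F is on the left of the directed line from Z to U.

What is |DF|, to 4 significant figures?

45.69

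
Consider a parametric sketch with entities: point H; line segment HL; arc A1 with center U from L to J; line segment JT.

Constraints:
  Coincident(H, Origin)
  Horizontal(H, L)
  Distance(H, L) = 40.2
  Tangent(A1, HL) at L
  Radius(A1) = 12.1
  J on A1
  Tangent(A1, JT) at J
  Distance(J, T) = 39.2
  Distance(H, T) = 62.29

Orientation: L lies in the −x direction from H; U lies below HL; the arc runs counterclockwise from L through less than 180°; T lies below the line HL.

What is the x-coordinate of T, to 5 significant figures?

-33.426

H is at the origin; HL is horizontal with |HL| = 40.2 and L on the −x side, so L = (-40.200, 0.0000). The tangent condition forces UL to be normal to HL, so U = L + (0, -12.1) = (-40.200, -12.100). Since UJ ⟂ JT (tangency), |UT| = √(12.1² + 39.2²) = 41.025 regardless of where J sits on A1. So T lies on both circle(H, 62.29) and circle(U, 41.025); the below-HL intersection is T = (-33.426, -52.562). J is the foot of the tangent from T: J = (-51.014, -17.529).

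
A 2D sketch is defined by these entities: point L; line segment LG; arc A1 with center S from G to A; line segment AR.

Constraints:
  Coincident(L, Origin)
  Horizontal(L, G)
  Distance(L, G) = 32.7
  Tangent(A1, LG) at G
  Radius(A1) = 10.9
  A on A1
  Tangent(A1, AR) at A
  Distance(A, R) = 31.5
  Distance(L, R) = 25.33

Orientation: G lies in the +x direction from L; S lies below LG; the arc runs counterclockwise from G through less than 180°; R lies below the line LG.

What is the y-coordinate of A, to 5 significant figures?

-3.1238

Checks: ∠(SG, GL) = 90.00° ✓; |SG| = 10.90 ✓; |SA| = 10.90 ✓; ∠(SA, AR) = 90.00° ✓; |AR| = 31.50 ✓; |LR| = 25.33 ✓.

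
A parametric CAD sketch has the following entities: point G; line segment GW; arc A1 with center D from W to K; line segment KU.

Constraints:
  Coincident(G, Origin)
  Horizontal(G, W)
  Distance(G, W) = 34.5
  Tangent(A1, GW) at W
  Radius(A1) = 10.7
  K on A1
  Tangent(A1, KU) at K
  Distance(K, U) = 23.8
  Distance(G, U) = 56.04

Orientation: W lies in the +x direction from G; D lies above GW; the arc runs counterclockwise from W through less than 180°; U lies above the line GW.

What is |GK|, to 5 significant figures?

46.590

G is at the origin; G and W share the same y with |GW| = 34.5 and W on the +x side, so W = (34.500, 0.0000). Tangency of A1 to GW means the radius DW is perpendicular to GW, so D = W + (0, 10.7) = (34.500, 10.700). Since DK ⟂ KU (tangency), |DU| = √(10.7² + 23.8²) = 26.095 regardless of where K sits on A1. So U lies on both circle(G, 56.04) and circle(D, 26.095); the above-GW intersection is U = (43.658, 35.135). K is the foot of the tangent from U: K = (45.178, 11.383).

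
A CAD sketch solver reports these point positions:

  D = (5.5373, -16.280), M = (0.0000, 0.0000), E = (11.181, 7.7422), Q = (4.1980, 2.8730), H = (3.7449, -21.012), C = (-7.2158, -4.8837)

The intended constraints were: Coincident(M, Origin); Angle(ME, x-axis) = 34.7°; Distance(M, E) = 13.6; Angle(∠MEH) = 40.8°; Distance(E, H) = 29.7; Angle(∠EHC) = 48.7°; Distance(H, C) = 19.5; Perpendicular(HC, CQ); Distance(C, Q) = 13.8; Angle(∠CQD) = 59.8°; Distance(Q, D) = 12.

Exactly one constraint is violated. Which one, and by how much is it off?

Distance(Q, D) = 12 — off by 7.20.

M = (0.00, 0.00) ✓; ME at 34.70° ✓; |ME| = 13.60 ✓; ∠MEH = 40.80° ✓; |EH| = 29.70 ✓; ∠EHC = 48.70° ✓; |HC| = 19.50 ✓; ∠(HC, CQ) = 90.00° ✓; |CQ| = 13.80 ✓; ∠CQD = 59.80° ✓; |QD| = 19.20 ✗.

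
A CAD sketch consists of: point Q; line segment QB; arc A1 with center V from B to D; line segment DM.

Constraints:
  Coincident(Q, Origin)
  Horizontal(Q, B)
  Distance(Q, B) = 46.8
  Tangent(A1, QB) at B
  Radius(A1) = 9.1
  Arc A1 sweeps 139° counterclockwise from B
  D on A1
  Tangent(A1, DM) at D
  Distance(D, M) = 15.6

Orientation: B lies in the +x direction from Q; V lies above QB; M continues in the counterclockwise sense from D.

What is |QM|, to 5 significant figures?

48.655

On A1, B sits at bearing -90° from V; a 139° counterclockwise sweep puts D at bearing 49°, so D = V + 9.1·(cos 49°, sin 49°) = (52.770, 15.968). Tangency of A1 to DM means the radius VD is perpendicular to DM, so DM runs along (−sin 49°, cos 49°); with |DM| = 15.6, M = (40.997, 26.202). Then |QM| = |M − Q| = 48.655.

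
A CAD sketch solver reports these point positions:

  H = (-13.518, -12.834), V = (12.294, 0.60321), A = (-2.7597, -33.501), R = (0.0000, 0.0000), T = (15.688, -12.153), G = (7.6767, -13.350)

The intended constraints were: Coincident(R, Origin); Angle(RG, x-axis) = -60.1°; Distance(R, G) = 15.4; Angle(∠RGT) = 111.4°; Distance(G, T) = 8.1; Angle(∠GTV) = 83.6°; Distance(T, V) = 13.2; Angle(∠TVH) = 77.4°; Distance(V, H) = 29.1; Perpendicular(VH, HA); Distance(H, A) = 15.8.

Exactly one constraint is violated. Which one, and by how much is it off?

Distance(H, A) = 15.8 — off by 7.50.

R = (0.00, 0.00) ✓; RG at -60.10° ✓; |RG| = 15.40 ✓; ∠RGT = 111.4° ✓; |GT| = 8.100 ✓; ∠GTV = 83.60° ✓; |TV| = 13.20 ✓; ∠TVH = 77.40° ✓; |VH| = 29.10 ✓; ∠(VH, HA) = 90.00° ✓; |HA| = 23.30 ✗.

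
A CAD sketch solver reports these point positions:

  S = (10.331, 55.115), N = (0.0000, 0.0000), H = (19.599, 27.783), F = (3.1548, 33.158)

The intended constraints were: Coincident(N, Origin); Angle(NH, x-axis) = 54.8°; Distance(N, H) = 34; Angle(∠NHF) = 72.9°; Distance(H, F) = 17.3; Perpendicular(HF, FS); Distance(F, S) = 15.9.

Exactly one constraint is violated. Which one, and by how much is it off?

Distance(F, S) = 15.9 — off by 7.20.

N = (0.00, 0.00) ✓; NH at 54.80° ✓; |NH| = 34.00 ✓; ∠NHF = 72.90° ✓; |HF| = 17.30 ✓; ∠(HF, FS) = 90.00° ✓; |FS| = 23.10 ✗.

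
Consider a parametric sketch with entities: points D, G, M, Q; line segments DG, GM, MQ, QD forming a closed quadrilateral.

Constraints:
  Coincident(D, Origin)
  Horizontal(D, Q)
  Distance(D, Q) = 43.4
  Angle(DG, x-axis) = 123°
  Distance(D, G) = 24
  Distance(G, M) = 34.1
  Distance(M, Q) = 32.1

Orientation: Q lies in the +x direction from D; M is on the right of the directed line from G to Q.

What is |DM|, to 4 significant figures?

12.02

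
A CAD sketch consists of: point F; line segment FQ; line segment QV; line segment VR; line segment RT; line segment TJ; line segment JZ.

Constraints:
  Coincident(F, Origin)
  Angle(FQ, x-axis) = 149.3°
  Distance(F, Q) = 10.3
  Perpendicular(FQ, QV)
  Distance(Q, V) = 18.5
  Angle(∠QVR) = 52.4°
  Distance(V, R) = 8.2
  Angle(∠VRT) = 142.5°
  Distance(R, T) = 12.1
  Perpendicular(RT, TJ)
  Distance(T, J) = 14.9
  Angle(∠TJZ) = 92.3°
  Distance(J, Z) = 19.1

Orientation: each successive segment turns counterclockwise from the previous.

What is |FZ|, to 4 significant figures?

26.33

RT ⟂ TJ, so TJ runs at 134.4°; with |TJ| = 14.9, J = (-11.94, 9.448). ∠TJZ = 92.3° gives JZ at -137.9° from the x-axis; with |JZ| = 19.1, Z = (-26.11, -3.357). Then |FZ| = |Z − F| = 26.33.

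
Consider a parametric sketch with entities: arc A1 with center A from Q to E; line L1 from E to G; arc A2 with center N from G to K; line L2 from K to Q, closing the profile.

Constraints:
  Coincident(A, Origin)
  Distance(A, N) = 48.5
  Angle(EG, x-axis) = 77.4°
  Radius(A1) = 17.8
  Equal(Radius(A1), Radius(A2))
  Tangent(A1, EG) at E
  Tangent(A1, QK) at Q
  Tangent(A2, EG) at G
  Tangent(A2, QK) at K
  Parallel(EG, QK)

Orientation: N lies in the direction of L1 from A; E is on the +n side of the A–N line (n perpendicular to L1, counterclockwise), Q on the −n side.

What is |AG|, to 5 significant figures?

51.663

Tangency of A1 to both parallel lines with radius 17.8 puts E and Q at A ± 17.8·n: E = (-17.371, 3.8829), Q = (17.371, -3.8829). Equal radii place G and K the same way about N: G = N + 17.8·n = (-6.7914, 51.215), K = N − 17.8·n = (27.951, 43.449). Then |AG| = |G − A| = 51.663.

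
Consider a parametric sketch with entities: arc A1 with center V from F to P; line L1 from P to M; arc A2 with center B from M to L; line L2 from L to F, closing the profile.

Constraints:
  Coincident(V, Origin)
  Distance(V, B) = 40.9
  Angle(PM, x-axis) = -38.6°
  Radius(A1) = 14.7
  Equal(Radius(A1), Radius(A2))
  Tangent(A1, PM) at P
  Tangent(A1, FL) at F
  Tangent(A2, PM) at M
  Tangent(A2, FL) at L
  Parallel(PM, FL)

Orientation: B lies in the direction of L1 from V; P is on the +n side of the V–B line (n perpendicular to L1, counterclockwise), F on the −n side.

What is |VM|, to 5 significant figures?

43.461

Tangency of A1 to both parallel lines with radius 14.7 puts P and F at V ± 14.7·n: P = (9.1710, 11.488), F = (-9.1710, -11.488). Equal radii place M and L the same way about B: M = B + 14.7·n = (41.135, -14.028), L = B − 14.7·n = (22.793, -37.005). Then |VM| = |M − V| = 43.461.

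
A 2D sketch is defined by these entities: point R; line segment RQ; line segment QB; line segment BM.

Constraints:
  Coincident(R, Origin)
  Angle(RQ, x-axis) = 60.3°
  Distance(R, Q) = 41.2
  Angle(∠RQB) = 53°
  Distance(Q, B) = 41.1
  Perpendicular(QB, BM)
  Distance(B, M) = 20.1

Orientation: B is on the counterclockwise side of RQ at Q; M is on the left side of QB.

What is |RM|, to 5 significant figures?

20.732

R is at the origin; RQ runs at 60.3° with length 41.2, so Q = 41.2·(cos 60.3°, sin 60.3°) = (20.413, 35.788). ∠RQB = 53.0°, so QB runs at 60.3° + (180° − 53.0°) = 187.30° from the x-axis; with |QB| = 41.1, B = Q + 41.1·(cos 187.30°, sin 187.30°) = (-20.354, 30.565). QB ⟂ BM; with |BM| = 20.1 on the left of QB, M = B + 20.1·(0.12706, -0.99189) = (-17.800, 10.628). Then |RM| = |M − R| = 20.732.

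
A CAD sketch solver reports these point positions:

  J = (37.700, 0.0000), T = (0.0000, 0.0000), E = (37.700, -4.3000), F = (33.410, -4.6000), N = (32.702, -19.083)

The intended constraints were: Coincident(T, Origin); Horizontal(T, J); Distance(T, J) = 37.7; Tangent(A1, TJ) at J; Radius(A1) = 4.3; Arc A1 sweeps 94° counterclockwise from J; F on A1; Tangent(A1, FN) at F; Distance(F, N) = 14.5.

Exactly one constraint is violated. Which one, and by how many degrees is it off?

Tangent(A1, FN) at F — off by 6.80°.

T = (0.00, 0.00) ✓; T.y = 0.00, J.y = 0.00 ✓; |TJ| = 37.70 ✓; ∠(EJ, JT) = 90.00° ✓; |EJ| = 4.300 ✓; bearing(E→F) − bearing(E→J) = 94.00° ✓; |EF| = 4.300 ✓; ∠(EF, FN) = 96.80° ✗; |FN| = 14.50 ✓.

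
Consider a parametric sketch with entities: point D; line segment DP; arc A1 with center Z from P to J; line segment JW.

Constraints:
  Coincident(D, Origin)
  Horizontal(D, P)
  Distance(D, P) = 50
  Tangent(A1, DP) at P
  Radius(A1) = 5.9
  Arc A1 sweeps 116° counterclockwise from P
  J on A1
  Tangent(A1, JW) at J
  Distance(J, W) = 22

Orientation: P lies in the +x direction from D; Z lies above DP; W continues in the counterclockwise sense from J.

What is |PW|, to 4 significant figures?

28.59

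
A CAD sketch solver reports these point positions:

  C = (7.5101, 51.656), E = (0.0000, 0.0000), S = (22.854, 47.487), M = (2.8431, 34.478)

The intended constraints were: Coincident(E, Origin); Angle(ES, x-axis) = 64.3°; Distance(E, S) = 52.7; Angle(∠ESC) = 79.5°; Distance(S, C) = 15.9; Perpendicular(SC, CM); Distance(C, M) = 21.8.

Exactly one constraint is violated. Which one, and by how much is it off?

Distance(C, M) = 21.8 — off by 4.00.

E = (0.00, 0.00) ✓; ES at 64.30° ✓; |ES| = 52.70 ✓; ∠ESC = 79.50° ✓; |SC| = 15.90 ✓; ∠(SC, CM) = 90.00° ✓; |CM| = 17.80 ✗.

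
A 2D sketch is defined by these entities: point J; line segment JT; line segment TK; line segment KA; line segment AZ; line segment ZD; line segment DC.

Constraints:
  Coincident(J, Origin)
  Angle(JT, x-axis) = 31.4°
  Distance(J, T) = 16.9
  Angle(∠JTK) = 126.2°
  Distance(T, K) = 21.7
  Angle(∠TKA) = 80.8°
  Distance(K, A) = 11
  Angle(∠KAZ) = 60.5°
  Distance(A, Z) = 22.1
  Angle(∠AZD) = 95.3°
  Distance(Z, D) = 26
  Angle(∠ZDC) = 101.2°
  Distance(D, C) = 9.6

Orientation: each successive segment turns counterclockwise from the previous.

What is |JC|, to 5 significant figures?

49.895

J is at the origin; JT runs at 31.4° with length 16.9, so T = (14.425, 8.8051). ∠JTK = 126.2° gives TK at 85.200° from the x-axis; with |TK| = 21.7, K = (16.241, 30.429). ∠TKA = 80.8° gives KA at -175.60° from the x-axis; with |KA| = 11.0, A = (5.2732, 29.585). ∠KAZ = 60.5° gives AZ at -56.100° from the x-axis; with |AZ| = 22.1, Z = (17.599, 11.242). ∠AZD = 95.3° gives ZD at 28.600° from the x-axis; with |ZD| = 26.0, D = (40.427, 23.688). ∠ZDC = 101.2° gives DC at 107.40° from the x-axis; with |DC| = 9.6, C = (37.556, 32.848). Then |JC| = |C − J| = 49.895.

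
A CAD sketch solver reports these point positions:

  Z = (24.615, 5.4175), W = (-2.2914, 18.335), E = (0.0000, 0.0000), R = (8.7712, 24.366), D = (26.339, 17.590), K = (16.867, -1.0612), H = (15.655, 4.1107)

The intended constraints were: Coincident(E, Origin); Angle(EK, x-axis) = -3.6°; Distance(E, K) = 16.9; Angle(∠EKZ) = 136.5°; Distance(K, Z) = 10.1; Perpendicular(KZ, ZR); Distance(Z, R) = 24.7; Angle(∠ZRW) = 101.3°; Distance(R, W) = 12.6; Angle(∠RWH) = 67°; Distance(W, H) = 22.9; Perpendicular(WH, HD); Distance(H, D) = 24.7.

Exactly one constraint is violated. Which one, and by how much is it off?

Distance(H, D) = 24.7 — off by 7.50.

E = (0.00, 0.00) ✓; EK at -3.600° ✓; |EK| = 16.90 ✓; ∠EKZ = 136.5° ✓; |KZ| = 10.10 ✓; ∠(KZ, ZR) = 90.00° ✓; |ZR| = 24.70 ✓; ∠ZRW = 101.3° ✓; |RW| = 12.60 ✓; ∠RWH = 67.00° ✓; |WH| = 22.90 ✓; ∠(WH, HD) = 90.00° ✓; |HD| = 17.20 ✗.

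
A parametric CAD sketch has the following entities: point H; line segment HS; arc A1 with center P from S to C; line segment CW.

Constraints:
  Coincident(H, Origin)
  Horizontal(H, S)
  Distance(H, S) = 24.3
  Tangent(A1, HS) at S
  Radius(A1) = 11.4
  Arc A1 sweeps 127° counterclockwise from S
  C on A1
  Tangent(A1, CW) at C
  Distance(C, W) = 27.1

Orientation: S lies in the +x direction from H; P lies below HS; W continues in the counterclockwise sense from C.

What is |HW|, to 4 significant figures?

50.84

H is at the origin; HS is horizontal with |HS| = 24.3 and S on the +x side, so S = (24.30, 0.000). Since A1 is tangent to HS there, PS ⟂ HS, so P = S + (0, -11.4) = (24.30, -11.40). On A1, S sits at bearing 90° from P; a 127° counterclockwise sweep puts C at bearing 217°, so C = P + 11.4·(cos 217°, sin 217°) = (15.20, -18.26). Tangency of A1 to CW means the radius PC is perpendicular to CW, so CW runs along (−sin 217°, cos 217°); with |CW| = 27.1, W = (31.50, -39.90). Then |HW| = |W − H| = 50.84.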